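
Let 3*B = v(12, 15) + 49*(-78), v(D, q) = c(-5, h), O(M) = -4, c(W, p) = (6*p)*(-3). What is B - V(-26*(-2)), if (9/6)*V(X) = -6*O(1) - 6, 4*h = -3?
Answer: -2563/2 ≈ -1281.5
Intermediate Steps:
h = -3/4 (h = (1/4)*(-3) = -3/4 ≈ -0.75000)
c(W, p) = -18*p
v(D, q) = 27/2 (v(D, q) = -18*(-3/4) = 27/2)
V(X) = 12 (V(X) = 2*(-6*(-4) - 6)/3 = 2*(24 - 6)/3 = (2/3)*18 = 12)
B = -2539/2 (B = (27/2 + 49*(-78))/3 = (27/2 - 3822)/3 = (1/3)*(-7617/2) = -2539/2 ≈ -1269.5)
B - V(-26*(-2)) = -2539/2 - 1*12 = -2539/2 - 12 = -2563/2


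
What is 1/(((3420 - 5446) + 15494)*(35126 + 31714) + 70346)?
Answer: 1/900271466 ≈ 1.1108e-9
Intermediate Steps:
1/(((3420 - 5446) + 15494)*(35126 + 31714) + 70346) = 1/((-2026 + 15494)*66840 + 70346) = 1/(13468*66840 + 70346) = 1/(900201120 + 70346) = 1/900271466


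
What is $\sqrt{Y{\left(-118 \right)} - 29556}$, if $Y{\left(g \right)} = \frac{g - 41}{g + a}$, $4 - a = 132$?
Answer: $\frac{i \sqrt{198730198}}{82} \approx 171.92 i$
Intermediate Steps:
$a = -128$ ($a = 4 - 132 = -128$)
$Y{\left(g \right)} = \frac{-41 + g}{-128 + g}$ ($Y{\left(g \right)} = \frac{g - 41}{g - 128} = \frac{-41 + g}{-128 + g}$)
$\sqrt{Y{\left(-118 \right)} - 29556} = \sqrt{\frac{-41 - 118}{-128 - 118} - 29556} = \sqrt{\frac{1}{-246} \left(-159\right) - 29556} = \sqrt{\left(- \frac{1}{246}\right) \left(-159\right) - 29556} = \sqrt{\frac{53}{82} - 29556} = \sqrt{- \frac{2423539}{82}} = \frac{i \sqrt{198730198}}{82}$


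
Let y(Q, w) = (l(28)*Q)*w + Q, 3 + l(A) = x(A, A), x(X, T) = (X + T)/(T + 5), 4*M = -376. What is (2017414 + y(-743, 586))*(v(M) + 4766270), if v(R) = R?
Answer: 406422584779232/33 ≈ 1.2316e+13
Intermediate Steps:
M = -94 (M = (¼)*(-376) = -94)
x(X, T) = (T + X)/(5 + T)
l(A) = -3 + 2*A/(5 + A) (l(A) = -3 + (A + A)/(5 + A) = -3 + (2*A)/(5 + A) = -3 + 2*A/(5 + A))
y(Q, w) = Q - 43*Q*w/33 (y(Q, w) = (((-15 - 1*28)/(5 + 28))*Q)*w + Q = (((-15 - 28)/33)*Q)*w + Q = (((1/33)*(-43))*Q)*w + Q = (-43*Q/33)*w + Q = -43*Q*w/33 + Q = Q - 43*Q*w/33)
(2017414 + y(-743, 586))*(v(M) + 4766270) = (2017414 + (1/33)*(-743)*(33 - 43*586))*(-94 + 4766270) = (2017414 + (1/33)*(-743)*(33 - 25198))*4766176 = (2017414 + (1/33)*(-743)*(-25165))*4766176 = (2017414 + 18697595/33)*4766176 = (85272257/33)*4766176 = 406422584779232/33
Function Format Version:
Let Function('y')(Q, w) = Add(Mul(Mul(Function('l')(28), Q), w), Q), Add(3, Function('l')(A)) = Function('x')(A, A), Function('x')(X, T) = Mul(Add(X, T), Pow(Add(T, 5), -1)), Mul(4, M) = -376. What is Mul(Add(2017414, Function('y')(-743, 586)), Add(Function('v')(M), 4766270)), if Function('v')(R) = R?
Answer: Rational(406422584779232, 33) ≈ 1.2316e+13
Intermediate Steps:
M = -94 (M = Mul(Rational(1, 4), -376) = -94)
Function('x')(X, T) = Mul(Pow(Add(5, T), -1), Add(T, X)) (Function('x')(X, T) = Mul(Add(T, X), Pow(Add(5, T), -1)) = Mul(Pow(Add(5, T), -1), Add(T, X)))
Function('l')(A) = Add(-3, Mul(2, A, Pow(Add(5, A), -1))) (Function('l')(A) = Add(-3, Mul(Pow(Add(5, A), -1), Add(A, A))) = Add(-3, Mul(Pow(Add(5, A), -1), Mul(2, A))) = Add(-3, Mul(2, A, Pow(Add(5, A), -1))))
Function('y')(Q, w) = Add(Q, Mul(Rational(-43, 33), Q, w)) (Function('y')(Q, w) = Add(Mul(Mul(Mul(Pow(Add(5, 28), -1), Add(-15, Mul(-1, 28))), Q), w), Q) = Add(Mul(Mul(Mul(Pow(33, -1), Add(-15, -28)), Q), w), Q) = Add(Mul(Mul(Mul(Rational(1, 33), -43), Q), w), Q) = Add(Mul(Mul(Rational(-43, 33), Q), w), Q) = Add(Mul(Rational(-43, 33), Q, w), Q) = Add(Q, Mul(Rational(-43, 33), Q, w)))
Mul(Add(2017414, Function('y')(-743, 586)), Add(Function('v')(M), 4766270)) = Mul(Add(2017414, Mul(Rational(1, 33), -743, Add(33, Mul(-43, 586)))), Add(-94, 4766270)) = Mul(Add(2017414, Mul(Rational(1, 33), -743, Add(33, -25198))), 4766176) = Mul(Add(2017414, Mul(Rational(1, 33), -743, -25165)), 4766176) = Mul(Add(2017414, Rational(18697595, 33)), 4766176) = Mul(Rational(85272257, 33), 4766176) = Rational(406422584779232, 33)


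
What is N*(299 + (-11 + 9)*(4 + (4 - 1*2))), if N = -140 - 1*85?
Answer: -64575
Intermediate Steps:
N = -225 (N = -140 - 85 = -225)
N*(299 + (-11 + 9)*(4 + (4 - 1*2))) = -225*(299 + (-11 + 9)*(4 + (4 - 1*2))) = -225*(299 - 2*(4 + (4 - 2))) = -225*(299 - 2*(4 + 2)) = -225*(299 - 2*6) = -225*(299 - 12) = -225*287 = -64575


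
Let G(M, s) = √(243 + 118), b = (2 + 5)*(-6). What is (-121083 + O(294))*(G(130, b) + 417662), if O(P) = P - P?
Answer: -50574068523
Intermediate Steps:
b = -42 (b = 7*(-6) = -42)
O(P) = 0
G(M, s) = 19 (G(M, s) = √361 = 19)
(-121083 + O(294))*(G(130, b) + 417662) = (-121083 + 0)*(19 + 417662) = -121083*417681 = -50574068523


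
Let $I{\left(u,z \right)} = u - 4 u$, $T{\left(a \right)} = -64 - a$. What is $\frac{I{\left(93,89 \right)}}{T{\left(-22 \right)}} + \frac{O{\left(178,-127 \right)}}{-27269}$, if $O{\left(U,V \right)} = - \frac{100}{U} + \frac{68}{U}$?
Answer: $\frac{225705737}{33977174} \approx 6.6429$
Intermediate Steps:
$O{\left(U,V \right)} = - \frac{32}{U}$
$I{\left(u,z \right)} = - 3 u$
$\frac{I{\left(93,89 \right)}}{T{\left(-22 \right)}} + \frac{O{\left(178,-127 \right)}}{-27269} = \frac{\left(-3\right) 93}{-64 - -22} + \frac{\left(-32\right) \frac{1}{178}}{-27269} = - \frac{279}{-64 + 22} + \left(-32\right) \frac{1}{178} \left(- \frac{1}{27269}\right) = - \frac{279}{-42} - - \frac{16}{2426941} = \left(-279\right) \left(- \frac{1}{42}\right) + \frac{16}{2426941} = \frac{93}{14} + \frac{16}{2426941} = \frac{225705737}{33977174}$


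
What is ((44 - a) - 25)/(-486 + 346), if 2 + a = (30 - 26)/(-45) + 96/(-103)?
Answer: -14581/92700 ≈ -0.15729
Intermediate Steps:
a = -14002/4635 (a = -2 + ((30 - 26)/(-45) + 96/(-103)) = -2 + (4*(-1/45) + 96*(-1/103)) = -2 + (-4/45 - 96/103) = -2 - 4732/4635 = -14002/4635 ≈ -3.0209)
((44 - a) - 25)/(-486 + 346) = ((44 - 1*(-14002/4635)) - 25)/(-486 + 346) = ((44 + 14002/4635) - 25)/(-140) = (217942/4635 - 25)*(-1/140) = (102067/4635)*(-1/140) = -14581/92700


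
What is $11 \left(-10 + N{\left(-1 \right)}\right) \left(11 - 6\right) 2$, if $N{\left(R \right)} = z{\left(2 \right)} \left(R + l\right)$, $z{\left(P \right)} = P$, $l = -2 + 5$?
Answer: $-660$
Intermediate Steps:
$l = 3$
$N{\left(R \right)} = 6 + 2 R$ ($N{\left(R \right)} = 2 \left(R + 3\right) = 2 \left(3 + R\right) = 6 + 2 R$)
$11 \left(-10 + N{\left(-1 \right)}\right) \left(11 - 6\right) 2 = 11 \left(-10 + \left(6 + 2 \left(-1\right)\right)\right) \left(11 - 6\right) 2 = 11 \left(-10 + \left(6 - 2\right)\right) 5 \cdot 2 = 11 \left(-10 + 4\right) 5 \cdot 2 = 11 \left(\left(-6\right) 5\right) 2 = 11 \left(-30\right) 2 = \left(-330\right) 2 = -660$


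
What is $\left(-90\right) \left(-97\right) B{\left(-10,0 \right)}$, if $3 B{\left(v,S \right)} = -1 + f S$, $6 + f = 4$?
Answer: $-2910$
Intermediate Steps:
$f = -2$ ($f = -6 + 4 = -2$)
$B{\left(v,S \right)} = - \frac{1}{3} - \frac{2 S}{3}$ ($B{\left(v,S \right)} = \frac{-1 - 2 S}{3} = - \frac{1}{3} - \frac{2 S}{3}$)
$\left(-90\right) \left(-97\right) B{\left(-10,0 \right)} = \left(-90\right) \left(-97\right) \left(- \frac{1}{3} - 0\right) = 8730 \left(- \frac{1}{3} + 0\right) = 8730 \left(- \frac{1}{3}\right) = -2910$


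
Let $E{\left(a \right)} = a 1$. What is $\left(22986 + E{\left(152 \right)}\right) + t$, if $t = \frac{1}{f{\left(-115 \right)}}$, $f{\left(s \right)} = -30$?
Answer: $\frac{694139}{30} \approx 23138.0$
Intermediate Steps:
$E{\left(a \right)} = a$
$t = - \frac{1}{30}$ ($t = \frac{1}{-30} = - \frac{1}{30} \approx -0.033333$)
$\left(22986 + E{\left(152 \right)}\right) + t = \left(22986 + 152\right) - \frac{1}{30} = 23138 - \frac{1}{30} = \frac{694139}{30}$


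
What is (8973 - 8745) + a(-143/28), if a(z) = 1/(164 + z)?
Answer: 1014400/4449 ≈ 228.01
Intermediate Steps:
(8973 - 8745) + a(-143/28) = (8973 - 8745) + 1/(164 - 143/28) = 228 + 1/(164 - 143*1/28) = 228 + 1/(164 - 143/28) = 228 + 1/(4449/28) = 228 + 28/4449 = 1014400/4449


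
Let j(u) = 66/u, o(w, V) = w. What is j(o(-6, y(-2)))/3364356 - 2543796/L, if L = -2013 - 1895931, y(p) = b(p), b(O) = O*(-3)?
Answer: 356592269083/266056636836 ≈ 1.3403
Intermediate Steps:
b(O) = -3*O
y(p) = -3*p
L = -1897944
j(o(-6, y(-2)))/3364356 - 2543796/L = (66/(-6))/3364356 - 2543796/(-1897944) = (66*(-⅙))*(1/3364356) - 2543796*(-1/1897944) = -11*1/3364356 + 211983/158162 = -11/3364356 + 211983/158162 = 356592269083/266056636836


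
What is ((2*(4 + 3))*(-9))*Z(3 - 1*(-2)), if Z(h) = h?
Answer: -630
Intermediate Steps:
((2*(4 + 3))*(-9))*Z(3 - 1*(-2)) = ((2*(4 + 3))*(-9))*(3 - 1*(-2)) = ((2*7)*(-9))*(3 + 2) = (14*(-9))*5 = -126*5 = -630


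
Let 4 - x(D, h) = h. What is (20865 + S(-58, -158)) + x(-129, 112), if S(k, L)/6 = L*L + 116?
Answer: 171237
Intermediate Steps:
x(D, h) = 4 - h
S(k, L) = 696 + 6*L² (S(k, L) = 6*(L*L + 116) = 6*(L² + 116) = 6*(116 + L²) = 696 + 6*L²)
(20865 + S(-58, -158)) + x(-129, 112) = (20865 + (696 + 6*(-158)²)) + (4 - 1*112) = (20865 + (696 + 6*24964)) + (4 - 112) = (20865 + (696 + 149784)) - 108 = (20865 + 150480) - 108 = 171345 - 108 = 171237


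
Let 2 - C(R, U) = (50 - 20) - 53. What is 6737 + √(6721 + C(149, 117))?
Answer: 6737 + √6746 ≈ 6819.1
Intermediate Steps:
C(R, U) = 25 (C(R, U) = 2 - ((50 - 20) - 53) = 2 - (30 - 53) = 2 - 1*(-23) = 2 + 23 = 25)
6737 + √(6721 + C(149, 117)) = 6737 + √(6721 + 25) = 6737 + √6746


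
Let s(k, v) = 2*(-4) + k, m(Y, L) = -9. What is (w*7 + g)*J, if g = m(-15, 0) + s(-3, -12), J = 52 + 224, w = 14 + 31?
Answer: 81420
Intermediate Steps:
w = 45
J = 276
s(k, v) = -8 + k
g = -20 (g = -9 + (-8 - 3) = -9 - 11 = -20)
(w*7 + g)*J = (45*7 - 20)*276 = (315 - 20)*276 = 295*276 = 81420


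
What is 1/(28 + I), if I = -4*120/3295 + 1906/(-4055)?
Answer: 2672245/73177526 ≈ 0.036517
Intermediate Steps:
I = -1645334/2672245 (I = -480*1/3295 + 1906*(-1/4055) = -96/659 - 1906/4055 = -1645334/2672245 ≈ -0.61571)
1/(28 + I) = 1/(28 - 1645334/2672245) = 1/(73177526/2672245) = 2672245/73177526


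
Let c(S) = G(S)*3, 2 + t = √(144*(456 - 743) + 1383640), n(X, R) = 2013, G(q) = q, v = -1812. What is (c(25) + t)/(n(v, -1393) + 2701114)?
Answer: 73/2703127 + 2*√335578/2703127 ≈ 0.00045561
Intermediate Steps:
t = -2 + 2*√335578 (t = -2 + √(144*(456 - 743) + 1383640) = -2 + √(144*(-287) + 1383640) = -2 + √(-41328 + 1383640) = -2 + √1342312 = -2 + 2*√335578 ≈ 1156.6)
c(S) = 3*S (c(S) = S*3 = 3*S)
(c(25) + t)/(n(v, -1393) + 2701114) = (3*25 + (-2 + 2*√335578))/(2013 + 2701114) = (75 + (-2 + 2*√335578))/2703127 = (73 + 2*√335578)*(1/2703127) = 73/2703127 + 2*√335578/2703127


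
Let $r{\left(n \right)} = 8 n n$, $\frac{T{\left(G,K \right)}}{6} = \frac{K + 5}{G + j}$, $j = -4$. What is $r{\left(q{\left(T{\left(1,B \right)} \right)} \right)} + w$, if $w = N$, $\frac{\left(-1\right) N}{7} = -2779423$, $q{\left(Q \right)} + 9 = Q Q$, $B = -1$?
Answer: $19480161$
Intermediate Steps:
$T{\left(G,K \right)} = \frac{6 \left(5 + K\right)}{-4 + G}$ ($T{\left(G,K \right)} = 6 \frac{K + 5}{G - 4} = 6 \frac{5 + K}{-4 + G} = \frac{6 \left(5 + K\right)}{-4 + G}$)
$q{\left(Q \right)} = -9 + Q^{2}$ ($q{\left(Q \right)} = -9 + Q Q = -9 + Q^{2}$)
$N = 19455961$ ($N = \left(-7\right) \left(-2779423\right) = 19455961$)
$w = 19455961$
$r{\left(n \right)} = 8 n^{2}$
$r{\left(q{\left(T{\left(1,B \right)} \right)} \right)} + w = 8 \left(-9 + \left(\frac{6 \left(5 - 1\right)}{-4 + 1}\right)^{2}\right)^{2} + 19455961 = 8 \left(-9 + \left(6 \frac{1}{-3} \cdot 4\right)^{2}\right)^{2} + 19455961 = 8 \left(-9 + \left(6 \left(- \frac{1}{3}\right) 4\right)^{2}\right)^{2} + 19455961 = 8 \left(-9 + \left(-8\right)^{2}\right)^{2} + 19455961 = 8 \left(-9 + 64\right)^{2} + 19455961 = 8 \cdot 55^{2} + 19455961 = 8 \cdot 3025 + 19455961 = 24200 + 19455961 = 19480161$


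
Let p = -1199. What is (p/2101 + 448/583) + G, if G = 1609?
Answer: 179188998/111353 ≈ 1609.2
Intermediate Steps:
(p/2101 + 448/583) + G = (-1199/2101 + 448/583) + 1609 = (-1199*1/2101 + 448*(1/583)) + 1609 = (-109/191 + 448/583) + 1609 = 22021/111353 + 1609 = 179188998/111353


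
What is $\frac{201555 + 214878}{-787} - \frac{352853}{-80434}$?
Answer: $- \frac{33217676611}{63301558} \approx -524.75$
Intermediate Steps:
$\frac{201555 + 214878}{-787} - \frac{352853}{-80434} = 416433 \left(- \frac{1}{787}\right) - - \frac{352853}{80434} = - \frac{416433}{787} + \frac{352853}{80434} = - \frac{33217676611}{63301558}$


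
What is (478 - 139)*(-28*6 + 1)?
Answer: -56613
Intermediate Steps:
(478 - 139)*(-28*6 + 1) = 339*(-168 + 1) = 339*(-167) = -56613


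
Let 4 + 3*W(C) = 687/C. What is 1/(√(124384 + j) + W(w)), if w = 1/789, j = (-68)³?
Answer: 1626117/293807987953 - 36*I*√11878/293807987953 ≈ 5.5346e-6 - 1.3354e-8*I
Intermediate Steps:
j = -314432
w = 1/789 ≈ 0.0012674
W(C) = -4/3 + 229/C (W(C) = -4/3 + (687/C)/3 = -4/3 + 229/C)
1/(√(124384 + j) + W(w)) = 1/(√(124384 - 314432) + (-4/3 + 229/(1/789))) = 1/(√(-190048) + (-4/3 + 229*789)) = 1/(4*I*√11878 + (-4/3 + 180681)) = 1/(4*I*√11878 + 542039/3) = 1/(542039/3 + 4*I*√11878)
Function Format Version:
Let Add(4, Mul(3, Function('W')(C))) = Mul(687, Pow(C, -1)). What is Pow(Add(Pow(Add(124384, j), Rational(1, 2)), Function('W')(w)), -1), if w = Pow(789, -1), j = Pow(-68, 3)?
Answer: Add(Rational(1626117, 293807987953), Mul(Rational(-36, 293807987953), I, Pow(11878, Rational(1, 2)))) ≈ Add(5.5346e-6, Mul(-1.3354e-8, I))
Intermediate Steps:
j = -314432
w = Rational(1, 789) ≈ 0.0012674
Function('W')(C) = Add(Rational(-4, 3), Mul(229, Pow(C, -1))) (Function('W')(C) = Add(Rational(-4, 3), Mul(Rational(1, 3), Mul(687, Pow(C, -1)))) = Add(Rational(-4, 3), Mul(229, Pow(C, -1))))
Pow(Add(Pow(Add(124384, j), Rational(1, 2)), Function('W')(w)), -1) = Pow(Add(Pow(Add(124384, -314432), Rational(1, 2)), Add(Rational(-4, 3), Mul(229, Pow(Rational(1, 789), -1)))), -1) = Pow(Add(Pow(-190048, Rational(1, 2)), Add(Rational(-4, 3), Mul(229, 789))), -1) = Pow(Add(Mul(4, I, Pow(11878, Rational(1, 2))), Add(Rational(-4, 3), 180681)), -1) = Pow(Add(Mul(4, I, Pow(11878, Rational(1, 2))), Rational(542039, 3)), -1) = Pow(Add(Rational(542039, 3), Mul(4, I, Pow(11878, Rational(1, 2)))), -1)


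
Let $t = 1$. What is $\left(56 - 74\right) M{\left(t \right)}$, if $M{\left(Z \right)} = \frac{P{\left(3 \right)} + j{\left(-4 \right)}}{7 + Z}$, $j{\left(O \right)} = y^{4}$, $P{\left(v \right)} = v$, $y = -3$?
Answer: $-189$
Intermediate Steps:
$j{\left(O \right)} = 81$ ($j{\left(O \right)} = \left(-3\right)^{4} = 81$)
$M{\left(Z \right)} = \frac{84}{7 + Z}$ ($M{\left(Z \right)} = \frac{3 + 81}{7 + Z} = \frac{84}{7 + Z}$)
$\left(56 - 74\right) M{\left(t \right)} = \left(56 - 74\right) \frac{84}{7 + 1} = - 18 \cdot \frac{84}{8} = - 18 \cdot 84 \cdot \frac{1}{8} = \left(-18\right) \frac{21}{2} = -189$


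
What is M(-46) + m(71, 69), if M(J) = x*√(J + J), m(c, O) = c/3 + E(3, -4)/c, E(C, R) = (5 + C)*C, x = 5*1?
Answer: 5113/213 + 10*I*√23 ≈ 24.005 + 47.958*I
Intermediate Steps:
x = 5
E(C, R) = C*(5 + C)
m(c, O) = 24/c + c/3 (m(c, O) = c/3 + (3*(5 + 3))/c = c*(⅓) + (3*8)/c = c/3 + 24/c = 24/c + c/3)
M(J) = 5*√2*√J (M(J) = 5*√(J + J) = 5*√(2*J) = 5*(√2*√J) = 5*√2*√J)
M(-46) + m(71, 69) = 5*√2*√(-46) + (24/71 + (⅓)*71) = 5*√2*(I*√46) + (24*(1/71) + 71/3) = 10*I*√23 + (24/71 + 71/3) = 10*I*√23 + 5113/213 = 5113/213 + 10*I*√23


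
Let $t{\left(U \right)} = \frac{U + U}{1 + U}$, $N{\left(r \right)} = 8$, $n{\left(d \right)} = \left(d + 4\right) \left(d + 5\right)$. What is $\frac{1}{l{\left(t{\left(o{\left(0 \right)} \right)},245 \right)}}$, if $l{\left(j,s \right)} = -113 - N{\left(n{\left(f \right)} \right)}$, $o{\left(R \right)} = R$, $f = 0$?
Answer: $- \frac{1}{121} \approx -0.0082645$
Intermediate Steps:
$n{\left(d \right)} = \left(4 + d\right) \left(5 + d\right)$
$t{\left(U \right)} = \frac{2 U}{1 + U}$
$l{\left(j,s \right)} = -121$ ($l{\left(j,s \right)} = -113 - 8 = -121$)
$\frac{1}{l{\left(t{\left(o{\left(0 \right)} \right)},245 \right)}} = \frac{1}{-121} = - \frac{1}{121}$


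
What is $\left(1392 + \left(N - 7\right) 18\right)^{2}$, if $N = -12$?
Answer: $1102500$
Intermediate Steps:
$\left(1392 + \left(N - 7\right) 18\right)^{2} = \left(1392 + \left(-12 - 7\right) 18\right)^{2} = \left(1392 - 342\right)^{2} = 1050^{2} = 1102500$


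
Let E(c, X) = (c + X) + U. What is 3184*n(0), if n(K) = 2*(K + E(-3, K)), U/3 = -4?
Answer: -95520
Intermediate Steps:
U = -12 (U = 3*(-4) = -12)
E(c, X) = -12 + X + c (E(c, X) = (c + X) - 12 = (X + c) - 12 = -12 + X + c)
n(K) = -30 + 4*K (n(K) = 2*(K + (-12 + K - 3)) = 2*(K + (-15 + K)) = 2*(-15 + 2*K) = -30 + 4*K)
3184*n(0) = 3184*(-30 + 4*0) = 3184*(-30 + 0) = 3184*(-30) = -95520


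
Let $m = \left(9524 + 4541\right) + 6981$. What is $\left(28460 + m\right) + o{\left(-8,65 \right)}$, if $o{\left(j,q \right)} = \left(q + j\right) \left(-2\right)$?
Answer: $49392$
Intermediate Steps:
$o{\left(j,q \right)} = - 2 j - 2 q$ ($o{\left(j,q \right)} = \left(j + q\right) \left(-2\right) = - 2 j - 2 q$)
$m = 21046$ ($m = 14065 + 6981 = 21046$)
$\left(28460 + m\right) + o{\left(-8,65 \right)} = \left(28460 + 21046\right) - 114 = 49506 + \left(16 - 130\right) = 49506 - 114 = 49392$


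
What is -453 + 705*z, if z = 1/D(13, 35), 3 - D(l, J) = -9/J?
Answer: -8989/38 ≈ -236.55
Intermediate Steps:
D(l, J) = 3 + 9/J (D(l, J) = 3 - (-9)/J = 3 + 9/J)
z = 35/114 (z = 1/(3 + 9/35) = 1/(114/35) = 35/114 ≈ 0.30702)
-453 + 705*z = -453 + 705*(35/114) = -453 + 8225/38 = -8989/38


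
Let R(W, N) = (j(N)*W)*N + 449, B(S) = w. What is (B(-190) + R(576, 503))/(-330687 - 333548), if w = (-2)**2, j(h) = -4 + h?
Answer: -28914945/132847 ≈ -217.66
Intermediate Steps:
w = 4
B(S) = 4
R(W, N) = 449 + N*W*(-4 + N) (R(W, N) = ((-4 + N)*W)*N + 449 = (W*(-4 + N))*N + 449 = N*W*(-4 + N) + 449 = 449 + N*W*(-4 + N))
(B(-190) + R(576, 503))/(-330687 - 333548) = (4 + (449 + 503*576*(-4 + 503)))/(-330687 - 333548) = (4 + (449 + 503*576*499))/(-664235) = (4 + (449 + 144574272))*(-1/664235) = (4 + 144574721)*(-1/664235) = 144574725*(-1/664235) = -28914945/132847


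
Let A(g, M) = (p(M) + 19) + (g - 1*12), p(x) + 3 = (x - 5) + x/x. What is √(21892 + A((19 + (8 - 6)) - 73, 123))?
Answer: √21963 ≈ 148.20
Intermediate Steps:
p(x) = -7 + x (p(x) = -3 + ((x - 5) + x/x) = -3 + ((-5 + x) + 1) = -3 + (-4 + x) = -7 + x)
A(g, M) = M + g (A(g, M) = ((-7 + M) + 19) + (g - 1*12) = (12 + M) + (g - 12) = (12 + M) + (-12 + g) = M + g)
√(21892 + A((19 + (8 - 6)) - 73, 123)) = √(21892 + (123 + ((19 + (8 - 6)) - 73))) = √(21892 + (123 + ((19 + 2) - 73))) = √(21892 + (123 + (21 - 73))) = √(21892 + (123 - 52)) = √(21892 + 71) = √21963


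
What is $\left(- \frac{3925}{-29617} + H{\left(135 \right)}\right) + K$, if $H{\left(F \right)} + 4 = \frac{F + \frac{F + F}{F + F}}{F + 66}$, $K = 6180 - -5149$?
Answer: $\frac{67422734362}{5953017} \approx 11326.0$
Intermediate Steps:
$K = 11329$ ($K = 6180 + 5149 = 11329$)
$H{\left(F \right)} = -4 + \frac{1 + F}{66 + F}$ ($H{\left(F \right)} = -4 + \frac{F + \frac{F + F}{F + F}}{F + 66} = -4 + \frac{F + \frac{2 F}{2 F}}{66 + F} = -4 + \frac{F + 2 F \frac{1}{2 F}}{66 + F} = -4 + \frac{F + 1}{66 + F} = -4 + \frac{1 + F}{66 + F}$)
$\left(- \frac{3925}{-29617} + H{\left(135 \right)}\right) + K = \left(- \frac{3925}{-29617} + \frac{-263 - 405}{66 + 135}\right) + 11329 = \left(\left(-3925\right) \left(- \frac{1}{29617}\right) + \frac{-263 - 405}{201}\right) + 11329 = \left(\frac{3925}{29617} + \frac{1}{201} \left(-668\right)\right) + 11329 = \left(\frac{3925}{29617} - \frac{668}{201}\right) + 11329 = - \frac{18995231}{5953017} + 11329 = \frac{67422734362}{5953017}$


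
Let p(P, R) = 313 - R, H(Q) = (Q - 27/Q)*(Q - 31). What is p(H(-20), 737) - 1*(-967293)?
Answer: 966869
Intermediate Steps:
H(Q) = (-31 + Q)*(Q - 27/Q) (H(Q) = (Q - 27/Q)*(-31 + Q) = (-31 + Q)*(Q - 27/Q))
p(H(-20), 737) - 1*(-967293) = (313 - 1*737) - 1*(-967293) = (313 - 737) + 967293 = -424 + 967293 = 966869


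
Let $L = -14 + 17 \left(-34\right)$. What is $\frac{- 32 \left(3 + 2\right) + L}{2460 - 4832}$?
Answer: $\frac{188}{593} \approx 0.31703$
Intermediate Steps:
$L = -592$ ($L = -14 - 578 = -592$)
$\frac{- 32 \left(3 + 2\right) + L}{2460 - 4832} = \frac{- 32 \left(3 + 2\right) - 592}{2460 - 4832} = \frac{\left(-32\right) 5 - 592}{-2372} = \left(-160 - 592\right) \left(- \frac{1}{2372}\right) = \left(-752\right) \left(- \frac{1}{2372}\right) = \frac{188}{593}$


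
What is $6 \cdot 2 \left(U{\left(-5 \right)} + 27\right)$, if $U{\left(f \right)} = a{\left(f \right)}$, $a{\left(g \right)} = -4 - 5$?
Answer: $216$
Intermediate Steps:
$a{\left(g \right)} = -9$ ($a{\left(g \right)} = -4 - 5 = -9$)
$U{\left(f \right)} = -9$
$6 \cdot 2 \left(U{\left(-5 \right)} + 27\right) = 6 \cdot 2 \left(-9 + 27\right) = 12 \cdot 18 = 216$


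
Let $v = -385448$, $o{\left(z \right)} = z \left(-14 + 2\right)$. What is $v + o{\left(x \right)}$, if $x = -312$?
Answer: $-381704$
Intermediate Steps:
$o{\left(z \right)} = - 12 z$ ($o{\left(z \right)} = z \left(-12\right) = - 12 z$)
$v + o{\left(x \right)} = -385448 - -3744 = -385448 + 3744 = -381704$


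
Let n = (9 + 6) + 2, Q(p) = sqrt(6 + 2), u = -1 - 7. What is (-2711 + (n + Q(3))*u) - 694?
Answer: -3541 - 16*sqrt(2) ≈ -3563.6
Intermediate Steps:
u = -8
Q(p) = 2*sqrt(2) (Q(p) = sqrt(8) = 2*sqrt(2))
n = 17 (n = 15 + 2 = 17)
(-2711 + (n + Q(3))*u) - 694 = (-2711 + (17 + 2*sqrt(2))*(-8)) - 694 = (-2711 + (-136 - 16*sqrt(2))) - 694 = (-2847 - 16*sqrt(2)) - 694 = -3541 - 16*sqrt(2)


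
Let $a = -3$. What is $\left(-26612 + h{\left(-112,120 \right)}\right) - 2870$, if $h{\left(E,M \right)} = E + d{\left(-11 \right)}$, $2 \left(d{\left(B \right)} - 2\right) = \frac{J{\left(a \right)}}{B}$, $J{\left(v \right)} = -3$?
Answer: $- \frac{651021}{22} \approx -29592.0$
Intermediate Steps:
$d{\left(B \right)} = 2 - \frac{3}{2 B}$ ($d{\left(B \right)} = 2 + \frac{\left(-3\right) \frac{1}{B}}{2} = 2 - \frac{3}{2 B}$)
$h{\left(E,M \right)} = \frac{47}{22} + E$ ($h{\left(E,M \right)} = E + \left(2 - \frac{3}{2 \left(-11\right)}\right) = E + \left(2 - - \frac{3}{22}\right) = E + \left(2 + \frac{3}{22}\right) = E + \frac{47}{22} = \frac{47}{22} + E$)
$\left(-26612 + h{\left(-112,120 \right)}\right) - 2870 = \left(-26612 + \left(\frac{47}{22} - 112\right)\right) - 2870 = \left(-26612 - \frac{2417}{22}\right) - 2870 = - \frac{587881}{22} - 2870 = - \frac{651021}{22}$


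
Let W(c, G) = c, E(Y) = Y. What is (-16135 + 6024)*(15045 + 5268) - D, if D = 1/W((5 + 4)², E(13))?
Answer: -16636164184/81 ≈ -2.0538e+8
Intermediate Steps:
D = 1/81 (D = 1/((5 + 4)²) = 1/(9²) = 1/81 ≈ 0.012346)
(-16135 + 6024)*(15045 + 5268) - D = (-16135 + 6024)*(15045 + 5268) - 1*1/81 = -10111*20313 - 1/81 = -205384743 - 1/81 = -16636164184/81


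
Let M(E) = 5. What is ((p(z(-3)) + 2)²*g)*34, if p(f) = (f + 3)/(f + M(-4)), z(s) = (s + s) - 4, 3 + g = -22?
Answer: -9826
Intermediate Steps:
g = -25 (g = -3 - 22 = -25)
z(s) = -4 + 2*s (z(s) = 2*s - 4 = -4 + 2*s)
p(f) = (3 + f)/(5 + f) (p(f) = (f + 3)/(f + 5) = (3 + f)/(5 + f))
((p(z(-3)) + 2)²*g)*34 = (((3 + (-4 + 2*(-3)))/(5 + (-4 + 2*(-3))) + 2)²*(-25))*34 = (((3 + (-4 - 6))/(5 + (-4 - 6)) + 2)²*(-25))*34 = (((3 - 10)/(5 - 10) + 2)²*(-25))*34 = ((-7/(-5) + 2)²*(-25))*34 = ((-⅕*(-7) + 2)²*(-25))*34 = ((7/5 + 2)²*(-25))*34 = ((17/5)²*(-25))*34 = ((289/25)*(-25))*34 = -289*34 = -9826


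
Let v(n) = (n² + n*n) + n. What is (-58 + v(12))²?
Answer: 58564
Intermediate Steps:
v(n) = n + 2*n² (v(n) = (n² + n²) + n = 2*n² + n = n + 2*n²)
(-58 + v(12))² = (-58 + 12*(1 + 2*12))² = (-58 + 12*(1 + 24))² = (-58 + 12*25)² = (-58 + 300)² = 242² = 58564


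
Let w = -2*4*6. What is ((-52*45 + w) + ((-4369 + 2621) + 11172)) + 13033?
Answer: 20069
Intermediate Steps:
w = -48 (w = -8*6 = -48)
((-52*45 + w) + ((-4369 + 2621) + 11172)) + 13033 = ((-52*45 - 48) + ((-4369 + 2621) + 11172)) + 13033 = ((-2340 - 48) + (-1748 + 11172)) + 13033 = (-2388 + 9424) + 13033 = 7036 + 13033 = 20069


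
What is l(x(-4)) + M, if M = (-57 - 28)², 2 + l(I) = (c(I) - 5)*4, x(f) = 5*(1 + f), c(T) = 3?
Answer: 7215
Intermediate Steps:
x(f) = 5 + 5*f
l(I) = -10 (l(I) = -2 + (3 - 5)*4 = -2 - 2*4 = -2 - 8 = -10)
M = 7225 (M = (-85)² = 7225)
l(x(-4)) + M = -10 + 7225 = 7215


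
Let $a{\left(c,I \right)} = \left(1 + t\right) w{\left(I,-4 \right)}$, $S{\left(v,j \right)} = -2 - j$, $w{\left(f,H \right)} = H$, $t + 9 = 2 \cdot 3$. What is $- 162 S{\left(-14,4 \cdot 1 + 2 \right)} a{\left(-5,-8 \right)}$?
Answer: $10368$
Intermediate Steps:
$t = -3$ ($t = -9 + 2 \cdot 3 = -9 + 6 = -3$)
$a{\left(c,I \right)} = 8$ ($a{\left(c,I \right)} = \left(1 - 3\right) \left(-4\right) = \left(-2\right) \left(-4\right) = 8$)
$- 162 S{\left(-14,4 \cdot 1 + 2 \right)} a{\left(-5,-8 \right)} = - 162 \left(-2 - \left(4 \cdot 1 + 2\right)\right) 8 = - 162 \left(-2 - \left(4 + 2\right)\right) 8 = - 162 \left(-2 - 6\right) 8 = \left(-162\right) \left(-8\right) 8 = 1296 \cdot 8 = 10368$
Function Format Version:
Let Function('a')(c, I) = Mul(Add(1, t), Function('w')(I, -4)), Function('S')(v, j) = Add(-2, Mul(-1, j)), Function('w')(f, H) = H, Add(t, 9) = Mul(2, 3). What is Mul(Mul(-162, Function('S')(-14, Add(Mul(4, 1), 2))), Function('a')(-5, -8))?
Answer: 10368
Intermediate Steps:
t = -3 (t = Add(-9, Mul(2, 3)) = Add(-9, 6) = -3)
Function('a')(c, I) = 8 (Function('a')(c, I) = Mul(Add(1, -3), -4) = Mul(-2, -4) = 8)
Mul(Mul(-162, Function('S')(-14, Add(Mul(4, 1), 2))), Function('a')(-5, -8)) = Mul(Mul(-162, Add(-2, Mul(-1, Add(Mul(4, 1), 2)))), 8) = Mul(Mul(-162, Add(-2, Mul(-1, Add(4, 2)))), 8) = Mul(Mul(-162, Add(-2, Mul(-1, 6))), 8) = Mul(Mul(-162, Add(-2, -6)), 8) = Mul(Mul(-162, -8), 8) = Mul(1296, 8) = 10368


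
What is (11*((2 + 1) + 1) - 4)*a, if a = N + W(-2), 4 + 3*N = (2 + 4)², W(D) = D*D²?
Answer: 320/3 ≈ 106.67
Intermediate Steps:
W(D) = D³
N = 32/3 (N = -4/3 + (2 + 4)²/3 = -4/3 + (⅓)*6² = -4/3 + (⅓)*36 = -4/3 + 12 = 32/3 ≈ 10.667)
a = 8/3 (a = 32/3 + (-2)³ = 32/3 - 8 = 8/3 ≈ 2.6667)
(11*((2 + 1) + 1) - 4)*a = (11*((2 + 1) + 1) - 4)*(8/3) = (11*(3 + 1) - 4)*(8/3) = (11*4 - 4)*(8/3) = (44 - 4)*(8/3) = 40*(8/3) = 320/3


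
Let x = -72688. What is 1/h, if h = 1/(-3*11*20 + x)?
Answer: -73348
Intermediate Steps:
h = -1/73348 (h = 1/(-3*11*20 - 72688) = 1/(-33*20 - 72688) = 1/(-660 - 72688) = 1/(-73348) = -1/73348 ≈ -1.3634e-5)
1/h = 1/(-1/73348) = -73348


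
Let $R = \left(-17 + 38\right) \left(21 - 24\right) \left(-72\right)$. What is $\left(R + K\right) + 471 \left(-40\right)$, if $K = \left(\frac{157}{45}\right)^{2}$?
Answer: $- \frac{28940951}{2025} \approx -14292.0$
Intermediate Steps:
$K = \frac{24649}{2025}$ ($K = \left(157 \cdot \frac{1}{45}\right)^{2} = \left(\frac{157}{45}\right)^{2} = \frac{24649}{2025} \approx 12.172$)
$R = 4536$ ($R = 21 \left(-3\right) \left(-72\right) = \left(-63\right) \left(-72\right) = 4536$)
$\left(R + K\right) + 471 \left(-40\right) = \left(4536 + \frac{24649}{2025}\right) + 471 \left(-40\right) = \frac{9210049}{2025} - 18840 = - \frac{28940951}{2025}$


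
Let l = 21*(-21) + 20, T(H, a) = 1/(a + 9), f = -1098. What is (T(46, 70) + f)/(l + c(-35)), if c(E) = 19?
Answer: 86741/31758 ≈ 2.7313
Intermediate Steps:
T(H, a) = 1/(9 + a)
l = -421 (l = -441 + 20 = -421)
(T(46, 70) + f)/(l + c(-35)) = (1/(9 + 70) - 1098)/(-421 + 19) = (1/79 - 1098)/(-402) = (1/79 - 1098)*(-1/402) = -86741/79*(-1/402) = 86741/31758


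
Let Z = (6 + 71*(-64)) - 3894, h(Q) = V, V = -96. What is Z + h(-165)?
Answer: -8528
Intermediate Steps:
h(Q) = -96
Z = -8432 (Z = (6 - 4544) - 3894 = -4538 - 3894 = -8432)
Z + h(-165) = -8432 - 96 = -8528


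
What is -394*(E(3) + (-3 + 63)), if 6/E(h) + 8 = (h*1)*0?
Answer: -46689/2 ≈ -23345.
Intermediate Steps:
E(h) = -3/4 (E(h) = 6/(-8 + (h*1)*0) = 6/(-8 + h*0) = 6/(-8 + 0) = 6/(-8) = 6*(-1/8) = -3/4)
-394*(E(3) + (-3 + 63)) = -394*(-3/4 + (-3 + 63)) = -394*(-3/4 + 60) = -394*237/4 = -46689/2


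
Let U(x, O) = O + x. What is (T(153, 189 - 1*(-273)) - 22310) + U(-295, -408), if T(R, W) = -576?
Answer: -23589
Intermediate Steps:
(T(153, 189 - 1*(-273)) - 22310) + U(-295, -408) = (-576 - 22310) + (-408 - 295) = -22886 - 703 = -23589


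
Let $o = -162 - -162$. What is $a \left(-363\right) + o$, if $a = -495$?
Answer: $179685$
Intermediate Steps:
$o = 0$ ($o = -162 + 162 = 0$)
$a \left(-363\right) + o = \left(-495\right) \left(-363\right) + 0 = 179685 + 0 = 179685$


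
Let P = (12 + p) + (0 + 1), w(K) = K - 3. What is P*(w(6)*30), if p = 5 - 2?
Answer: 1440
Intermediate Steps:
p = 3
w(K) = -3 + K
P = 16 (P = (12 + 3) + (0 + 1) = 15 + 1 = 16)
P*(w(6)*30) = 16*((-3 + 6)*30) = 16*(3*30) = 16*90 = 1440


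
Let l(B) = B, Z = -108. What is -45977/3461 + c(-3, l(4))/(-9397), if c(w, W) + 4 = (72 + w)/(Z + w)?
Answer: -15985105322/1203351629 ≈ -13.284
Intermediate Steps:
c(w, W) = -4 + (72 + w)/(-108 + w)
-45977/3461 + c(-3, l(4))/(-9397) = -45977/3461 + (3*(168 - 1*(-3))/(-108 - 3))/(-9397) = -45977*1/3461 + (3*(168 + 3)/(-111))*(-1/9397) = -45977/3461 + (3*(-1/111)*171)*(-1/9397) = -45977/3461 - 171/37*(-1/9397) = -45977/3461 + 171/347689 = -15985105322/1203351629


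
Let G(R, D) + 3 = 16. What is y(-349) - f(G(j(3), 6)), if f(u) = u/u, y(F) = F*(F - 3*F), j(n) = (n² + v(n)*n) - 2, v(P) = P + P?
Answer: -243603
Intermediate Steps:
v(P) = 2*P
j(n) = -2 + 3*n² (j(n) = (n² + (2*n)*n) - 2 = (n² + 2*n²) - 2 = 3*n² - 2 = -2 + 3*n²)
y(F) = -2*F² (y(F) = F*(-2*F) = -2*F²)
G(R, D) = 13 (G(R, D) = -3 + 16 = 13)
f(u) = 1
y(-349) - f(G(j(3), 6)) = -2*(-349)² - 1*1 = -2*121801 - 1 = -243602 - 1 = -243603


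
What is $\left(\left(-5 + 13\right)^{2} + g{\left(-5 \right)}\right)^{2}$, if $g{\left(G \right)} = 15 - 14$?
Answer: $4225$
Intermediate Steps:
$g{\left(G \right)} = 1$
$\left(\left(-5 + 13\right)^{2} + g{\left(-5 \right)}\right)^{2} = \left(\left(-5 + 13\right)^{2} + 1\right)^{2} = \left(8^{2} + 1\right)^{2} = \left(64 + 1\right)^{2} = 65^{2} = 4225$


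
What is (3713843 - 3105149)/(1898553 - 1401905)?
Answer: 304347/248324 ≈ 1.2256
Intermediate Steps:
(3713843 - 3105149)/(1898553 - 1401905) = 608694/496648 = 608694*(1/496648) = 304347/248324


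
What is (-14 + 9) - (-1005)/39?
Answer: 270/13 ≈ 20.769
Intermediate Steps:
(-14 + 9) - (-1005)/39 = -5 - (-1005)/39 = -5 - 67*(-5/13) = -5 + 335/13 = 270/13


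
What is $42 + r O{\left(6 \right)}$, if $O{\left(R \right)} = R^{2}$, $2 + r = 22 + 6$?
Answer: $978$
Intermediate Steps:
$r = 26$ ($r = -2 + \left(22 + 6\right) = -2 + 28 = 26$)
$42 + r O{\left(6 \right)} = 42 + 26 \cdot 6^{2} = 42 + 26 \cdot 36 = 42 + 936 = 978$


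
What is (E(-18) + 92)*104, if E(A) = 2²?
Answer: 9984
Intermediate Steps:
E(A) = 4
(E(-18) + 92)*104 = (4 + 92)*104 = 96*104 = 9984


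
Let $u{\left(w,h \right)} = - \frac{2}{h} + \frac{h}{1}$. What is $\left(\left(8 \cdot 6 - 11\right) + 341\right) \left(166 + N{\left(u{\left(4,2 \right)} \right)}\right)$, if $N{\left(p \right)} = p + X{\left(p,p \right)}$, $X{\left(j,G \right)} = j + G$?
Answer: $63882$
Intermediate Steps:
$u{\left(w,h \right)} = h - \frac{2}{h}$ ($u{\left(w,h \right)} = - \frac{2}{h} + h 1 = - \frac{2}{h} + h = h - \frac{2}{h}$)
$X{\left(j,G \right)} = G + j$
$N{\left(p \right)} = 3 p$ ($N{\left(p \right)} = p + \left(p + p\right) = p + 2 p = 3 p$)
$\left(\left(8 \cdot 6 - 11\right) + 341\right) \left(166 + N{\left(u{\left(4,2 \right)} \right)}\right) = \left(\left(8 \cdot 6 - 11\right) + 341\right) \left(166 + 3 \left(2 - \frac{2}{2}\right)\right) = \left(\left(48 - 11\right) + 341\right) \left(166 + 3 \left(2 - 1\right)\right) = \left(37 + 341\right) \left(166 + 3 \left(2 - 1\right)\right) = 378 \left(166 + 3 \cdot 1\right) = 378 \left(166 + 3\right) = 378 \cdot 169 = 63882$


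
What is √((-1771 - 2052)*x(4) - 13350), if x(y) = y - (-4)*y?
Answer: I*√89810 ≈ 299.68*I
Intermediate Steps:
x(y) = 5*y (x(y) = y + 4*y = 5*y)
√((-1771 - 2052)*x(4) - 13350) = √((-1771 - 2052)*(5*4) - 13350) = √(-3823*20 - 13350) = √(-76460 - 13350) = √(-89810) = I*√89810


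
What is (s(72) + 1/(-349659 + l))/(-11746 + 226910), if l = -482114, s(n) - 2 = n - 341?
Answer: -55520848/44741901443 ≈ -0.0012409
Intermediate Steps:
s(n) = -339 + n (s(n) = 2 + (n - 341) = 2 + (-341 + n) = -339 + n)
(s(72) + 1/(-349659 + l))/(-11746 + 226910) = ((-339 + 72) + 1/(-349659 - 482114))/(-11746 + 226910) = (-267 + 1/(-831773))/215164 = (-267 - 1/831773)*(1/215164) = -222083392/831773*1/215164 = -55520848/44741901443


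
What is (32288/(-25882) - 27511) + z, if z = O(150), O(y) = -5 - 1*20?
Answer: -356359520/12941 ≈ -27537.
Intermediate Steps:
O(y) = -25 (O(y) = -5 - 20 = -25)
z = -25
(32288/(-25882) - 27511) + z = (32288/(-25882) - 27511) - 25 = (32288*(-1/25882) - 27511) - 25 = (-16144/12941 - 27511) - 25 = -356035995/12941 - 25 = -356359520/12941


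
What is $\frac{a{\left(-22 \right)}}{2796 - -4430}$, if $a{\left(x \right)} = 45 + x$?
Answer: $\frac{23}{7226} \approx 0.003183$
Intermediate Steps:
$\frac{a{\left(-22 \right)}}{2796 - -4430} = \frac{45 - 22}{2796 - -4430} = \frac{23}{2796 + 4430} = \frac{23}{7226}$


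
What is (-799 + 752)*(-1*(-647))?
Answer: -30409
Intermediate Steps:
(-799 + 752)*(-1*(-647)) = -47*647 = -30409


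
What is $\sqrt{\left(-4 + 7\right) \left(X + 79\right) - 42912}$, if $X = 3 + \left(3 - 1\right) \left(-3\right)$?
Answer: $2 i \sqrt{10671} \approx 206.6 i$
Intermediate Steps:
$X = -3$ ($X = 3 + 2 \left(-3\right) = 3 - 6 = -3$)
$\sqrt{\left(-4 + 7\right) \left(X + 79\right) - 42912} = \sqrt{\left(-4 + 7\right) \left(-3 + 79\right) - 42912} = \sqrt{3 \cdot 76 - 42912} = \sqrt{228 - 42912} = \sqrt{-42684} = 2 i \sqrt{10671}$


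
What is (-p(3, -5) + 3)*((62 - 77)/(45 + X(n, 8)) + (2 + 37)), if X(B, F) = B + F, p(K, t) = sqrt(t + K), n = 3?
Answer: 6507/56 - 2169*I*sqrt(2)/56 ≈ 116.2 - 54.776*I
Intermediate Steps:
p(K, t) = sqrt(K + t)
(-p(3, -5) + 3)*((62 - 77)/(45 + X(n, 8)) + (2 + 37)) = (-sqrt(3 - 5) + 3)*((62 - 77)/(45 + (3 + 8)) + (2 + 37)) = (-sqrt(-2) + 3)*(-15/(45 + 11) + 39) = (-I*sqrt(2) + 3)*(-15/56 + 39) = (-I*sqrt(2) + 3)*(-15*1/56 + 39) = (3 - I*sqrt(2))*(-15/56 + 39) = (3 - I*sqrt(2))*(2169/56) = 6507/56 - 2169*I*sqrt(2)/56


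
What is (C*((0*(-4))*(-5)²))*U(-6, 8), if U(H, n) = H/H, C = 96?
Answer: 0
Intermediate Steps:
U(H, n) = 1
(C*((0*(-4))*(-5)²))*U(-6, 8) = (96*((0*(-4))*(-5)²))*1 = (96*(0*25))*1 = (96*0)*1 = 0*1 = 0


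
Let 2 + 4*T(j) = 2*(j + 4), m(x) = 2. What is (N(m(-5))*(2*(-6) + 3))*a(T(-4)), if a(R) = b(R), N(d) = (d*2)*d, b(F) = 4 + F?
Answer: -252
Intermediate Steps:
T(j) = 3/2 + j/2 (T(j) = -½ + (2*(j + 4))/4 = -½ + (2*(4 + j))/4 = -½ + (8 + 2*j)/4 = -½ + (2 + j/2) = 3/2 + j/2)
N(d) = 2*d² (N(d) = (2*d)*d = 2*d²)
a(R) = 4 + R
(N(m(-5))*(2*(-6) + 3))*a(T(-4)) = ((2*2²)*(2*(-6) + 3))*(4 + (3/2 + (½)*(-4))) = ((2*4)*(-12 + 3))*(4 + (3/2 - 2)) = (8*(-9))*(4 - ½) = -72*7/2 = -252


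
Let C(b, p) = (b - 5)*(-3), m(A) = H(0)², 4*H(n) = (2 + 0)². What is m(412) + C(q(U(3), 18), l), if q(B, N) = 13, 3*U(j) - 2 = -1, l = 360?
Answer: -23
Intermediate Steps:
U(j) = ⅓ (U(j) = ⅔ + (⅓)*(-1) = ⅔ - ⅓ = ⅓)
H(n) = 1 (H(n) = (2 + 0)²/4 = (¼)*2² = (¼)*4 = 1)
m(A) = 1 (m(A) = 1² = 1)
C(b, p) = 15 - 3*b (C(b, p) = (-5 + b)*(-3) = 15 - 3*b)
m(412) + C(q(U(3), 18), l) = 1 + (15 - 3*13) = 1 + (15 - 39) = 1 - 24 = -23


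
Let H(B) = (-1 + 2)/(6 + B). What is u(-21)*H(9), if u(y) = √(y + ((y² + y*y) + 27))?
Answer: 2*√222/15 ≈ 1.9866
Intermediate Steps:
u(y) = √(27 + y + 2*y²) (u(y) = √(y + ((y² + y²) + 27)) = √(y + (2*y² + 27)) = √(y + (27 + 2*y²)) = √(27 + y + 2*y²))
H(B) = 1/(6 + B)
u(-21)*H(9) = √(27 - 21 + 2*(-21)²)/(6 + 9) = √(27 - 21 + 2*441)/15 = √(27 - 21 + 882)*(1/15) = √888*(1/15) = (2*√222)*(1/15) = 2*√222/15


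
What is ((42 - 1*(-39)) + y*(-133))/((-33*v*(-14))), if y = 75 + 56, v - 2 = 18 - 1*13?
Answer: -8671/1617 ≈ -5.3624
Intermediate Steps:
v = 7 (v = 2 + (18 - 1*13) = 2 + (18 - 13) = 2 + 5 = 7)
y = 131
((42 - 1*(-39)) + y*(-133))/((-33*v*(-14))) = ((42 - 1*(-39)) + 131*(-133))/((-33*7*(-14))) = ((42 + 39) - 17423)/((-231*(-14))) = (81 - 17423)/3234 = -17342*1/3234 = -8671/1617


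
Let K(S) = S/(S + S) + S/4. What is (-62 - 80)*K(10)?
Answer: -426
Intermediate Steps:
K(S) = ½ + S/4 (K(S) = S/((2*S)) + S*(¼) = S*(1/(2*S)) + S/4 = ½ + S/4)
(-62 - 80)*K(10) = (-62 - 80)*(½ + (¼)*10) = -142*(½ + 5/2) = -142*3 = -426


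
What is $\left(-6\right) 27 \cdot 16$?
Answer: $-2592$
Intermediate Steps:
$\left(-6\right) 27 \cdot 16 = \left(-162\right) 16 = -2592$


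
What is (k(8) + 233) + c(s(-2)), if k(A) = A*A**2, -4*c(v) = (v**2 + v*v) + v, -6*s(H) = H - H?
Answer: 745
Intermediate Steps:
s(H) = 0 (s(H) = -(H - H)/6 = -1/6*0 = 0)
c(v) = -v**2/2 - v/4 (c(v) = -((v**2 + v*v) + v)/4 = -((v**2 + v**2) + v)/4 = -(2*v**2 + v)/4 = -(v + 2*v**2)/4 = -v**2/2 - v/4)
k(A) = A**3
(k(8) + 233) + c(s(-2)) = (8**3 + 233) - 1/4*0*(1 + 2*0) = (512 + 233) - 1/4*0*(1 + 0) = 745 - 1/4*0*1 = 745 + 0 = 745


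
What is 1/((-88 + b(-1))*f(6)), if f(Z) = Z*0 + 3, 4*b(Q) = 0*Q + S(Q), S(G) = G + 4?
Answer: -4/1047 ≈ -0.0038204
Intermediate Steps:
S(G) = 4 + G
b(Q) = 1 + Q/4 (b(Q) = (0*Q + (4 + Q))/4 = (0 + (4 + Q))/4 = (4 + Q)/4 = 1 + Q/4)
f(Z) = 3 (f(Z) = 0 + 3 = 3)
1/((-88 + b(-1))*f(6)) = 1/((-88 + (1 + (¼)*(-1)))*3) = 1/((-88 + (1 - ¼))*3) = 1/((-88 + ¾)*3) = 1/(-349/4*3) = 1/(-1047/4) = -4/1047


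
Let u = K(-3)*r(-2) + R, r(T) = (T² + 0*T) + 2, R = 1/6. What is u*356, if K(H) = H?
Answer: -19046/3 ≈ -6348.7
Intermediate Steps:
R = ⅙ ≈ 0.16667
r(T) = 2 + T² (r(T) = (T² + 0) + 2 = T² + 2 = 2 + T²)
u = -107/6 (u = -3*(2 + (-2)²) + ⅙ = -3*(2 + 4) + ⅙ = -3*6 + ⅙ = -18 + ⅙ = -107/6 ≈ -17.833)
u*356 = -107/6*356 = -19046/3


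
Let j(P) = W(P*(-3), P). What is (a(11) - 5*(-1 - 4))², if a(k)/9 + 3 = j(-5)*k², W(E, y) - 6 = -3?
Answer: 10660225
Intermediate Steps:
W(E, y) = 3 (W(E, y) = 6 - 3 = 3)
j(P) = 3
a(k) = -27 + 27*k² (a(k) = -27 + 9*(3*k²) = -27 + 27*k²)
(a(11) - 5*(-1 - 4))² = ((-27 + 27*11²) - 5*(-1 - 4))² = ((-27 + 27*121) - 5*(-5))² = ((-27 + 3267) + 25)² = (3240 + 25)² = 3265² = 10660225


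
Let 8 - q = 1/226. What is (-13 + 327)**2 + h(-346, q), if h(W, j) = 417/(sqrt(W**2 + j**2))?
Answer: 98596 + 94242*sqrt(6117879665)/6117879665 ≈ 98597.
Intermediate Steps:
q = 1807/226 (q = 8 - 1/226 = 1807/226 ≈ 7.9956)
h(W, j) = 417/sqrt(W**2 + j**2)
(-13 + 327)**2 + h(-346, q) = (-13 + 327)**2 + 417/sqrt((-346)**2 + (1807/226)**2) = 314**2 + 417/sqrt(119716 + 3265249/51076) = 98596 + 417/sqrt(6117879665/51076) = 98596 + 417*(226*sqrt(6117879665)/6117879665) = 98596 + 94242*sqrt(6117879665)/6117879665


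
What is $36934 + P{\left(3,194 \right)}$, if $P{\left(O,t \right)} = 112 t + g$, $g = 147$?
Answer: $58809$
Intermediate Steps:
$P{\left(O,t \right)} = 147 + 112 t$ ($P{\left(O,t \right)} = 112 t + 147 = 147 + 112 t$)
$36934 + P{\left(3,194 \right)} = 36934 + \left(147 + 112 \cdot 194\right) = 36934 + \left(147 + 21728\right) = 36934 + 21875 = 58809$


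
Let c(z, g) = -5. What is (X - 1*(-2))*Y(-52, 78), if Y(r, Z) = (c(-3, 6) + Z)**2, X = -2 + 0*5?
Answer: 0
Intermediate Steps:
X = -2 (X = -2 + 0 = -2)
Y(r, Z) = (-5 + Z)**2
(X - 1*(-2))*Y(-52, 78) = (-2 - 1*(-2))*(-5 + 78)**2 = (-2 + 2)*73**2 = 0*5329 = 0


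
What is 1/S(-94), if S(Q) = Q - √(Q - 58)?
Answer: I/(2*(√38 - 47*I)) ≈ -0.010458 + 0.0013717*I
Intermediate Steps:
S(Q) = Q - √(-58 + Q)
1/S(-94) = 1/(-94 - √(-58 - 94)) = 1/(-94 - √(-152)) = 1/(-94 - 2*I*√38)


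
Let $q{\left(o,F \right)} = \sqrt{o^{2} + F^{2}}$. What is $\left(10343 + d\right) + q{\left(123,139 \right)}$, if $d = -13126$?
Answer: $-2783 + 5 \sqrt{1378} \approx -2597.4$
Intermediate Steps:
$q{\left(o,F \right)} = \sqrt{F^{2} + o^{2}}$
$\left(10343 + d\right) + q{\left(123,139 \right)} = \left(10343 - 13126\right) + \sqrt{139^{2} + 123^{2}} = -2783 + \sqrt{19321 + 15129} = -2783 + \sqrt{34450} = -2783 + 5 \sqrt{1378}$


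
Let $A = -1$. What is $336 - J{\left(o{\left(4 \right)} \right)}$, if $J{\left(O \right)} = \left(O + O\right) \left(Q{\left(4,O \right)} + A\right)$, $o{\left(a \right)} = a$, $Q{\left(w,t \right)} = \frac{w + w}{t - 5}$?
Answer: $408$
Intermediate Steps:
$Q{\left(w,t \right)} = \frac{2 w}{-5 + t}$
$J{\left(O \right)} = 2 O \left(-1 + \frac{8}{-5 + O}\right)$ ($J{\left(O \right)} = \left(O + O\right) \left(2 \cdot 4 \frac{1}{-5 + O} - 1\right) = 2 O \left(\frac{8}{-5 + O} - 1\right) = 2 O \left(-1 + \frac{8}{-5 + O}\right)$)
$336 - J{\left(o{\left(4 \right)} \right)} = 336 - 2 \cdot 4 \frac{1}{-5 + 4} \left(13 - 4\right) = 336 - 2 \cdot 4 \frac{1}{-1} \left(13 - 4\right) = 336 - 2 \cdot 4 \left(-1\right) 9 = 336 - -72 = 336 + 72 = 408$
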